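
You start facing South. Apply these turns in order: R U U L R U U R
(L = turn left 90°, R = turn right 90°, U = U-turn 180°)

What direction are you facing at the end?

Answer: Final heading: North

Derivation:
Start: South
  R (right (90° clockwise)) -> West
  U (U-turn (180°)) -> East
  U (U-turn (180°)) -> West
  L (left (90° counter-clockwise)) -> South
  R (right (90° clockwise)) -> West
  U (U-turn (180°)) -> East
  U (U-turn (180°)) -> West
  R (right (90° clockwise)) -> North
Final: North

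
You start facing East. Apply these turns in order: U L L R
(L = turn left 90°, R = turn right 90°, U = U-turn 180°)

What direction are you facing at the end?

Start: East
  U (U-turn (180°)) -> West
  L (left (90° counter-clockwise)) -> South
  L (left (90° counter-clockwise)) -> East
  R (right (90° clockwise)) -> South
Final: South

Answer: Final heading: South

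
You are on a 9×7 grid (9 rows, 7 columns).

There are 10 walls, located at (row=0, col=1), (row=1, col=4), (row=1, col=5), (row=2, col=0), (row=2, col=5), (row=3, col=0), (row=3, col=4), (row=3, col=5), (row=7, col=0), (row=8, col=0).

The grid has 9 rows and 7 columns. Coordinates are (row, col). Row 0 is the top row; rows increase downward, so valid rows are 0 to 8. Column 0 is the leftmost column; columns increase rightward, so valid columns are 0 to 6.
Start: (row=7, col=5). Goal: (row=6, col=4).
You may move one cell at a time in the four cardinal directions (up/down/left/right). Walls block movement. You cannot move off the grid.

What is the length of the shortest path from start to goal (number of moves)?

Answer: Shortest path length: 2

Derivation:
BFS from (row=7, col=5) until reaching (row=6, col=4):
  Distance 0: (row=7, col=5)
  Distance 1: (row=6, col=5), (row=7, col=4), (row=7, col=6), (row=8, col=5)
  Distance 2: (row=5, col=5), (row=6, col=4), (row=6, col=6), (row=7, col=3), (row=8, col=4), (row=8, col=6)  <- goal reached here
One shortest path (2 moves): (row=7, col=5) -> (row=7, col=4) -> (row=6, col=4)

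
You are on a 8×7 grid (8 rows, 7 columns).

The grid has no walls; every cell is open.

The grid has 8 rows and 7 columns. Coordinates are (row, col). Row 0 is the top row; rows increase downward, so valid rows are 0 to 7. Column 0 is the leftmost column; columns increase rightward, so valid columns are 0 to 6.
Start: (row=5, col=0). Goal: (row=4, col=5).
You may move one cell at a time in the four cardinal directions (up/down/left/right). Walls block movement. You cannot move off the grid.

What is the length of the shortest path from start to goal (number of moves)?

Answer: Shortest path length: 6

Derivation:
BFS from (row=5, col=0) until reaching (row=4, col=5):
  Distance 0: (row=5, col=0)
  Distance 1: (row=4, col=0), (row=5, col=1), (row=6, col=0)
  Distance 2: (row=3, col=0), (row=4, col=1), (row=5, col=2), (row=6, col=1), (row=7, col=0)
  Distance 3: (row=2, col=0), (row=3, col=1), (row=4, col=2), (row=5, col=3), (row=6, col=2), (row=7, col=1)
  Distance 4: (row=1, col=0), (row=2, col=1), (row=3, col=2), (row=4, col=3), (row=5, col=4), (row=6, col=3), (row=7, col=2)
  Distance 5: (row=0, col=0), (row=1, col=1), (row=2, col=2), (row=3, col=3), (row=4, col=4), (row=5, col=5), (row=6, col=4), (row=7, col=3)
  Distance 6: (row=0, col=1), (row=1, col=2), (row=2, col=3), (row=3, col=4), (row=4, col=5), (row=5, col=6), (row=6, col=5), (row=7, col=4)  <- goal reached here
One shortest path (6 moves): (row=5, col=0) -> (row=5, col=1) -> (row=5, col=2) -> (row=5, col=3) -> (row=5, col=4) -> (row=5, col=5) -> (row=4, col=5)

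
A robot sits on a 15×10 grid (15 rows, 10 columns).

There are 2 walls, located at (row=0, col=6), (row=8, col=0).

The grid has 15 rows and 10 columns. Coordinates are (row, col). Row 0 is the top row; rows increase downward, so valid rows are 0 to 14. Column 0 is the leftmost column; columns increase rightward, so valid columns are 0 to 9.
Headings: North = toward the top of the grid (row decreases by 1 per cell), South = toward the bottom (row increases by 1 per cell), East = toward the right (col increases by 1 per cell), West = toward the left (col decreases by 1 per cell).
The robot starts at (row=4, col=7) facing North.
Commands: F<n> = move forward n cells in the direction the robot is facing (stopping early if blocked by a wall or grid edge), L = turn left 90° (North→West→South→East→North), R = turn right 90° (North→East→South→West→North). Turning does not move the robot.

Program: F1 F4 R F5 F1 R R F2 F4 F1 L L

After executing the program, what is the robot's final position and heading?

Start: (row=4, col=7), facing North
  F1: move forward 1, now at (row=3, col=7)
  F4: move forward 3/4 (blocked), now at (row=0, col=7)
  R: turn right, now facing East
  F5: move forward 2/5 (blocked), now at (row=0, col=9)
  F1: move forward 0/1 (blocked), now at (row=0, col=9)
  R: turn right, now facing South
  R: turn right, now facing West
  F2: move forward 2, now at (row=0, col=7)
  F4: move forward 0/4 (blocked), now at (row=0, col=7)
  F1: move forward 0/1 (blocked), now at (row=0, col=7)
  L: turn left, now facing South
  L: turn left, now facing East
Final: (row=0, col=7), facing East

Answer: Final position: (row=0, col=7), facing East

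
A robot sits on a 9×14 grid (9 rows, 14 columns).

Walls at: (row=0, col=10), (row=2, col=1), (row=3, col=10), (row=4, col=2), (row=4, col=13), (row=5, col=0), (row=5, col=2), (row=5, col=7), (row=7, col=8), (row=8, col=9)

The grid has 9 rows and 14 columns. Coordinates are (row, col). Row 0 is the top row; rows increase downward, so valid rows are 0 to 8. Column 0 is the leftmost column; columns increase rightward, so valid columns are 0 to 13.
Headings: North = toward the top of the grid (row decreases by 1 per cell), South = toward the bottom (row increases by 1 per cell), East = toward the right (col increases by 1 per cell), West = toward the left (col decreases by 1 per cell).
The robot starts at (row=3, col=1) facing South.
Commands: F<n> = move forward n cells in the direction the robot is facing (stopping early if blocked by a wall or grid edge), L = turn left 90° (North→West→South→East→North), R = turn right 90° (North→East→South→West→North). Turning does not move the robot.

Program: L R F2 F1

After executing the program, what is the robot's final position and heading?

Start: (row=3, col=1), facing South
  L: turn left, now facing East
  R: turn right, now facing South
  F2: move forward 2, now at (row=5, col=1)
  F1: move forward 1, now at (row=6, col=1)
Final: (row=6, col=1), facing South

Answer: Final position: (row=6, col=1), facing South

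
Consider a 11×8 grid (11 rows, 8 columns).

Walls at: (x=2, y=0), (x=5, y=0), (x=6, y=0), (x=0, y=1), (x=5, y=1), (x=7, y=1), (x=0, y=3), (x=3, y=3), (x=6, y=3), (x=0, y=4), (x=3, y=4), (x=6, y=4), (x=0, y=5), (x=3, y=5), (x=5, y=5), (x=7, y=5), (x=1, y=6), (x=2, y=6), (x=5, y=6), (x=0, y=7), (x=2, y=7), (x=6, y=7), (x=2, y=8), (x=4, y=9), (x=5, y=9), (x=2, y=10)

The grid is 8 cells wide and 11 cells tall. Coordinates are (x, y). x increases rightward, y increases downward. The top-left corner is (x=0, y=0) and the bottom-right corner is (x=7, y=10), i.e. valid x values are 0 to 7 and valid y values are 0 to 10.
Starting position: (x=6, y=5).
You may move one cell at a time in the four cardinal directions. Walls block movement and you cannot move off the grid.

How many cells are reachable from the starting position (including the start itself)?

BFS flood-fill from (x=6, y=5):
  Distance 0: (x=6, y=5)
  Distance 1: (x=6, y=6)
  Distance 2: (x=7, y=6)
  Distance 3: (x=7, y=7)
  Distance 4: (x=7, y=8)
  Distance 5: (x=6, y=8), (x=7, y=9)
  Distance 6: (x=5, y=8), (x=6, y=9), (x=7, y=10)
  Distance 7: (x=5, y=7), (x=4, y=8), (x=6, y=10)
  Distance 8: (x=4, y=7), (x=3, y=8), (x=5, y=10)
  Distance 9: (x=4, y=6), (x=3, y=7), (x=3, y=9), (x=4, y=10)
  Distance 10: (x=4, y=5), (x=3, y=6), (x=2, y=9), (x=3, y=10)
  Distance 11: (x=4, y=4), (x=1, y=9)
  Distance 12: (x=4, y=3), (x=5, y=4), (x=1, y=8), (x=0, y=9), (x=1, y=10)
  Distance 13: (x=4, y=2), (x=5, y=3), (x=1, y=7), (x=0, y=8), (x=0, y=10)
  Distance 14: (x=4, y=1), (x=3, y=2), (x=5, y=2)
  Distance 15: (x=4, y=0), (x=3, y=1), (x=2, y=2), (x=6, y=2)
  Distance 16: (x=3, y=0), (x=2, y=1), (x=6, y=1), (x=1, y=2), (x=7, y=2), (x=2, y=3)
  Distance 17: (x=1, y=1), (x=0, y=2), (x=1, y=3), (x=7, y=3), (x=2, y=4)
  Distance 18: (x=1, y=0), (x=1, y=4), (x=7, y=4), (x=2, y=5)
  Distance 19: (x=0, y=0), (x=1, y=5)
Total reachable: 60 (grid has 62 open cells total)

Answer: Reachable cells: 60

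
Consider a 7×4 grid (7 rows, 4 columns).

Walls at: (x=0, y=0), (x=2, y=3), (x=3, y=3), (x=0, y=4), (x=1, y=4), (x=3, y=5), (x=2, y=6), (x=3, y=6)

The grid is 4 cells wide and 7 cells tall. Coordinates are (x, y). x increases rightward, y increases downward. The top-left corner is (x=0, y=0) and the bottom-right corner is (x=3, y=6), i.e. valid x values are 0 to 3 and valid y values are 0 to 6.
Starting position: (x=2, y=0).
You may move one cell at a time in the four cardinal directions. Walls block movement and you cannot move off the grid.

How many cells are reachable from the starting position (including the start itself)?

BFS flood-fill from (x=2, y=0):
  Distance 0: (x=2, y=0)
  Distance 1: (x=1, y=0), (x=3, y=0), (x=2, y=1)
  Distance 2: (x=1, y=1), (x=3, y=1), (x=2, y=2)
  Distance 3: (x=0, y=1), (x=1, y=2), (x=3, y=2)
  Distance 4: (x=0, y=2), (x=1, y=3)
  Distance 5: (x=0, y=3)
Total reachable: 13 (grid has 20 open cells total)

Answer: Reachable cells: 13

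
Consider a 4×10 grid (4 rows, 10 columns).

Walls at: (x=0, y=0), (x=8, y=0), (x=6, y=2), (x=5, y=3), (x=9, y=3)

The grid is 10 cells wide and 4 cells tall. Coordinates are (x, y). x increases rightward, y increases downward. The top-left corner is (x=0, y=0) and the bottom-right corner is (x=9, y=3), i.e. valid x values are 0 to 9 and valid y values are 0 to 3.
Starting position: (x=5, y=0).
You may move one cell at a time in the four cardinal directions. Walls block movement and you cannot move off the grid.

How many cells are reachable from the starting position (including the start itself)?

BFS flood-fill from (x=5, y=0):
  Distance 0: (x=5, y=0)
  Distance 1: (x=4, y=0), (x=6, y=0), (x=5, y=1)
  Distance 2: (x=3, y=0), (x=7, y=0), (x=4, y=1), (x=6, y=1), (x=5, y=2)
  Distance 3: (x=2, y=0), (x=3, y=1), (x=7, y=1), (x=4, y=2)
  Distance 4: (x=1, y=0), (x=2, y=1), (x=8, y=1), (x=3, y=2), (x=7, y=2), (x=4, y=3)
  Distance 5: (x=1, y=1), (x=9, y=1), (x=2, y=2), (x=8, y=2), (x=3, y=3), (x=7, y=3)
  Distance 6: (x=9, y=0), (x=0, y=1), (x=1, y=2), (x=9, y=2), (x=2, y=3), (x=6, y=3), (x=8, y=3)
  Distance 7: (x=0, y=2), (x=1, y=3)
  Distance 8: (x=0, y=3)
Total reachable: 35 (grid has 35 open cells total)

Answer: Reachable cells: 35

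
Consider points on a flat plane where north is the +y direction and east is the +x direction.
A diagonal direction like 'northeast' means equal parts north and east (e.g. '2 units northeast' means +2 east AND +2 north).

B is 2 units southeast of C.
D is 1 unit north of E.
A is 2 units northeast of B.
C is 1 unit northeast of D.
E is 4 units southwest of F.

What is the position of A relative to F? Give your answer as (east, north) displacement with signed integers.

Answer: A is at (east=1, north=-2) relative to F.

Derivation:
Place F at the origin (east=0, north=0).
  E is 4 units southwest of F: delta (east=-4, north=-4); E at (east=-4, north=-4).
  D is 1 unit north of E: delta (east=+0, north=+1); D at (east=-4, north=-3).
  C is 1 unit northeast of D: delta (east=+1, north=+1); C at (east=-3, north=-2).
  B is 2 units southeast of C: delta (east=+2, north=-2); B at (east=-1, north=-4).
  A is 2 units northeast of B: delta (east=+2, north=+2); A at (east=1, north=-2).
Therefore A relative to F: (east=1, north=-2).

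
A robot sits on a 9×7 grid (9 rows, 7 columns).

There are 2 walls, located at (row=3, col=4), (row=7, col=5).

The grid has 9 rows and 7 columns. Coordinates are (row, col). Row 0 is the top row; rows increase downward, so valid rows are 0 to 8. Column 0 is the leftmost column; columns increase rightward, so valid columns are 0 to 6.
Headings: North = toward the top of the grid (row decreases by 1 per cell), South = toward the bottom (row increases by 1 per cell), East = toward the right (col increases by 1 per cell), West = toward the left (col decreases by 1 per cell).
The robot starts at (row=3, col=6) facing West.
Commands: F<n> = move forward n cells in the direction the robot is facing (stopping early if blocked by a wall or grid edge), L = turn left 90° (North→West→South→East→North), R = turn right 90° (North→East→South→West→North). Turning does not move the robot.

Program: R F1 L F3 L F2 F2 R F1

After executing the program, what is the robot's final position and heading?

Start: (row=3, col=6), facing West
  R: turn right, now facing North
  F1: move forward 1, now at (row=2, col=6)
  L: turn left, now facing West
  F3: move forward 3, now at (row=2, col=3)
  L: turn left, now facing South
  F2: move forward 2, now at (row=4, col=3)
  F2: move forward 2, now at (row=6, col=3)
  R: turn right, now facing West
  F1: move forward 1, now at (row=6, col=2)
Final: (row=6, col=2), facing West

Answer: Final position: (row=6, col=2), facing West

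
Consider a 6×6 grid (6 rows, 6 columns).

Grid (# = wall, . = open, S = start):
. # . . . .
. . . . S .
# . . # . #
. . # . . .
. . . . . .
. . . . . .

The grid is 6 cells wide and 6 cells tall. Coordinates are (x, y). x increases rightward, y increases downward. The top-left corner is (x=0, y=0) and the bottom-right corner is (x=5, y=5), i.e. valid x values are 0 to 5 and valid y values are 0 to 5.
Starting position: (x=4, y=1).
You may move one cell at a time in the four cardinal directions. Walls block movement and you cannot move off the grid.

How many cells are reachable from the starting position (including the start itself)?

Answer: Reachable cells: 31

Derivation:
BFS flood-fill from (x=4, y=1):
  Distance 0: (x=4, y=1)
  Distance 1: (x=4, y=0), (x=3, y=1), (x=5, y=1), (x=4, y=2)
  Distance 2: (x=3, y=0), (x=5, y=0), (x=2, y=1), (x=4, y=3)
  Distance 3: (x=2, y=0), (x=1, y=1), (x=2, y=2), (x=3, y=3), (x=5, y=3), (x=4, y=4)
  Distance 4: (x=0, y=1), (x=1, y=2), (x=3, y=4), (x=5, y=4), (x=4, y=5)
  Distance 5: (x=0, y=0), (x=1, y=3), (x=2, y=4), (x=3, y=5), (x=5, y=5)
  Distance 6: (x=0, y=3), (x=1, y=4), (x=2, y=5)
  Distance 7: (x=0, y=4), (x=1, y=5)
  Distance 8: (x=0, y=5)
Total reachable: 31 (grid has 31 open cells total)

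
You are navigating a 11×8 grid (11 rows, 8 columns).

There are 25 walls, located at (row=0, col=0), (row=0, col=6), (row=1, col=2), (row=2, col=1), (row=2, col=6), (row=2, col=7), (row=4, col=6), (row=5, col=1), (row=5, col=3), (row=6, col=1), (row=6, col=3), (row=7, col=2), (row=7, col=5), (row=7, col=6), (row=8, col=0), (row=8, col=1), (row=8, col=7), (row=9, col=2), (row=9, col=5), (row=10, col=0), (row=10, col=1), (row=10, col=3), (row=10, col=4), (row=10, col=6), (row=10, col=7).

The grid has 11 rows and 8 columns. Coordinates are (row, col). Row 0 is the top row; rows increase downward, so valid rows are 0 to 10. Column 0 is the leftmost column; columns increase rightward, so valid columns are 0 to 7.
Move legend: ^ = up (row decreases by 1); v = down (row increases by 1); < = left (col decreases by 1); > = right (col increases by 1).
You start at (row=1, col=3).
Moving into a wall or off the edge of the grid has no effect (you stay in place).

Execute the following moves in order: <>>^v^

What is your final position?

Answer: Final position: (row=0, col=5)

Derivation:
Start: (row=1, col=3)
  < (left): blocked, stay at (row=1, col=3)
  > (right): (row=1, col=3) -> (row=1, col=4)
  > (right): (row=1, col=4) -> (row=1, col=5)
  ^ (up): (row=1, col=5) -> (row=0, col=5)
  v (down): (row=0, col=5) -> (row=1, col=5)
  ^ (up): (row=1, col=5) -> (row=0, col=5)
Final: (row=0, col=5)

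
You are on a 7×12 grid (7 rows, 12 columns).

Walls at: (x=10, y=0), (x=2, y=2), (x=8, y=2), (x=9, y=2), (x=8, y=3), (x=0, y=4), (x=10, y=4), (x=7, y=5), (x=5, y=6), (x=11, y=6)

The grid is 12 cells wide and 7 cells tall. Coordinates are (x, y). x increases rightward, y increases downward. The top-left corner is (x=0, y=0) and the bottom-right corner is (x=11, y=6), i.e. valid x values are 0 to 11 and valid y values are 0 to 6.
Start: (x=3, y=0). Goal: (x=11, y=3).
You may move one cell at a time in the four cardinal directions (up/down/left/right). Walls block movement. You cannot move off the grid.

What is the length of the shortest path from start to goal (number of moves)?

BFS from (x=3, y=0) until reaching (x=11, y=3):
  Distance 0: (x=3, y=0)
  Distance 1: (x=2, y=0), (x=4, y=0), (x=3, y=1)
  Distance 2: (x=1, y=0), (x=5, y=0), (x=2, y=1), (x=4, y=1), (x=3, y=2)
  Distance 3: (x=0, y=0), (x=6, y=0), (x=1, y=1), (x=5, y=1), (x=4, y=2), (x=3, y=3)
  Distance 4: (x=7, y=0), (x=0, y=1), (x=6, y=1), (x=1, y=2), (x=5, y=2), (x=2, y=3), (x=4, y=3), (x=3, y=4)
  Distance 5: (x=8, y=0), (x=7, y=1), (x=0, y=2), (x=6, y=2), (x=1, y=3), (x=5, y=3), (x=2, y=4), (x=4, y=4), (x=3, y=5)
  Distance 6: (x=9, y=0), (x=8, y=1), (x=7, y=2), (x=0, y=3), (x=6, y=3), (x=1, y=4), (x=5, y=4), (x=2, y=5), (x=4, y=5), (x=3, y=6)
  Distance 7: (x=9, y=1), (x=7, y=3), (x=6, y=4), (x=1, y=5), (x=5, y=5), (x=2, y=6), (x=4, y=6)
  Distance 8: (x=10, y=1), (x=7, y=4), (x=0, y=5), (x=6, y=5), (x=1, y=6)
  Distance 9: (x=11, y=1), (x=10, y=2), (x=8, y=4), (x=0, y=6), (x=6, y=6)
  Distance 10: (x=11, y=0), (x=11, y=2), (x=10, y=3), (x=9, y=4), (x=8, y=5), (x=7, y=6)
  Distance 11: (x=9, y=3), (x=11, y=3), (x=9, y=5), (x=8, y=6)  <- goal reached here
One shortest path (11 moves): (x=3, y=0) -> (x=4, y=0) -> (x=5, y=0) -> (x=6, y=0) -> (x=7, y=0) -> (x=8, y=0) -> (x=9, y=0) -> (x=9, y=1) -> (x=10, y=1) -> (x=11, y=1) -> (x=11, y=2) -> (x=11, y=3)

Answer: Shortest path length: 11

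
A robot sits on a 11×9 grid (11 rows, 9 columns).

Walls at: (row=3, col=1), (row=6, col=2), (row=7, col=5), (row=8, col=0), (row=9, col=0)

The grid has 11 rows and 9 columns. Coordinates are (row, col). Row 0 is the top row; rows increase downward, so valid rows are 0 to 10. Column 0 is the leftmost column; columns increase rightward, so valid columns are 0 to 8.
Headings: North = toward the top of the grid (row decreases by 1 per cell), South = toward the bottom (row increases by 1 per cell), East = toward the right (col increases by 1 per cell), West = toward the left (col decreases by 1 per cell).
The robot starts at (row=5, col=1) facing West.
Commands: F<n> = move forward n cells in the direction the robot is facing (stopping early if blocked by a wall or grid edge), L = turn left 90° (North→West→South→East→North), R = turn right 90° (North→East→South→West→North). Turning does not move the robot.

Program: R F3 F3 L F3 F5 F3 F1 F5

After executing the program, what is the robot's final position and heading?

Answer: Final position: (row=4, col=0), facing West

Derivation:
Start: (row=5, col=1), facing West
  R: turn right, now facing North
  F3: move forward 1/3 (blocked), now at (row=4, col=1)
  F3: move forward 0/3 (blocked), now at (row=4, col=1)
  L: turn left, now facing West
  F3: move forward 1/3 (blocked), now at (row=4, col=0)
  F5: move forward 0/5 (blocked), now at (row=4, col=0)
  F3: move forward 0/3 (blocked), now at (row=4, col=0)
  F1: move forward 0/1 (blocked), now at (row=4, col=0)
  F5: move forward 0/5 (blocked), now at (row=4, col=0)
Final: (row=4, col=0), facing West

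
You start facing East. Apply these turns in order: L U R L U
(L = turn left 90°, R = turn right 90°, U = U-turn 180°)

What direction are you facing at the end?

Start: East
  L (left (90° counter-clockwise)) -> North
  U (U-turn (180°)) -> South
  R (right (90° clockwise)) -> West
  L (left (90° counter-clockwise)) -> South
  U (U-turn (180°)) -> North
Final: North

Answer: Final heading: North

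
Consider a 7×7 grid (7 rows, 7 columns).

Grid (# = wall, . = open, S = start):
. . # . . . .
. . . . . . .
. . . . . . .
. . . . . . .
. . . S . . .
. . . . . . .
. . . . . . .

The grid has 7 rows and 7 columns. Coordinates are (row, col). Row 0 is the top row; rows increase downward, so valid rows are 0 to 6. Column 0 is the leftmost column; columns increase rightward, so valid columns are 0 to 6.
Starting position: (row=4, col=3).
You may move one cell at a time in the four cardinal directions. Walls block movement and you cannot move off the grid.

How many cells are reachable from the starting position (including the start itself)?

BFS flood-fill from (row=4, col=3):
  Distance 0: (row=4, col=3)
  Distance 1: (row=3, col=3), (row=4, col=2), (row=4, col=4), (row=5, col=3)
  Distance 2: (row=2, col=3), (row=3, col=2), (row=3, col=4), (row=4, col=1), (row=4, col=5), (row=5, col=2), (row=5, col=4), (row=6, col=3)
  Distance 3: (row=1, col=3), (row=2, col=2), (row=2, col=4), (row=3, col=1), (row=3, col=5), (row=4, col=0), (row=4, col=6), (row=5, col=1), (row=5, col=5), (row=6, col=2), (row=6, col=4)
  Distance 4: (row=0, col=3), (row=1, col=2), (row=1, col=4), (row=2, col=1), (row=2, col=5), (row=3, col=0), (row=3, col=6), (row=5, col=0), (row=5, col=6), (row=6, col=1), (row=6, col=5)
  Distance 5: (row=0, col=4), (row=1, col=1), (row=1, col=5), (row=2, col=0), (row=2, col=6), (row=6, col=0), (row=6, col=6)
  Distance 6: (row=0, col=1), (row=0, col=5), (row=1, col=0), (row=1, col=6)
  Distance 7: (row=0, col=0), (row=0, col=6)
Total reachable: 48 (grid has 48 open cells total)

Answer: Reachable cells: 48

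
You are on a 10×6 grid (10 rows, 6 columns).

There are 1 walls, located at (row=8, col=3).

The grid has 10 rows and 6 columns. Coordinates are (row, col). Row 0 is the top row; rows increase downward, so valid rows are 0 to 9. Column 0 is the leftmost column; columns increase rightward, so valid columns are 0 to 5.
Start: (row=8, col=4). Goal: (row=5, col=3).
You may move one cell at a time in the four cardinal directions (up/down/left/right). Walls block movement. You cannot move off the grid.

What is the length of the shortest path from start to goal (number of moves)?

Answer: Shortest path length: 4

Derivation:
BFS from (row=8, col=4) until reaching (row=5, col=3):
  Distance 0: (row=8, col=4)
  Distance 1: (row=7, col=4), (row=8, col=5), (row=9, col=4)
  Distance 2: (row=6, col=4), (row=7, col=3), (row=7, col=5), (row=9, col=3), (row=9, col=5)
  Distance 3: (row=5, col=4), (row=6, col=3), (row=6, col=5), (row=7, col=2), (row=9, col=2)
  Distance 4: (row=4, col=4), (row=5, col=3), (row=5, col=5), (row=6, col=2), (row=7, col=1), (row=8, col=2), (row=9, col=1)  <- goal reached here
One shortest path (4 moves): (row=8, col=4) -> (row=7, col=4) -> (row=7, col=3) -> (row=6, col=3) -> (row=5, col=3)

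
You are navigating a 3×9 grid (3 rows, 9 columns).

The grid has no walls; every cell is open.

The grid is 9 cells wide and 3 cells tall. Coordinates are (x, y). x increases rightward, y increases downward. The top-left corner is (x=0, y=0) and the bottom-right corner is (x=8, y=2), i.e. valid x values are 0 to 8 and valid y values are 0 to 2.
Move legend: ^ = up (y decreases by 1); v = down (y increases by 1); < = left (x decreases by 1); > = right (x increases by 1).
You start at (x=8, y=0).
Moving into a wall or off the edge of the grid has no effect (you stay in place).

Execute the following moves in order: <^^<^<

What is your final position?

Start: (x=8, y=0)
  < (left): (x=8, y=0) -> (x=7, y=0)
  ^ (up): blocked, stay at (x=7, y=0)
  ^ (up): blocked, stay at (x=7, y=0)
  < (left): (x=7, y=0) -> (x=6, y=0)
  ^ (up): blocked, stay at (x=6, y=0)
  < (left): (x=6, y=0) -> (x=5, y=0)
Final: (x=5, y=0)

Answer: Final position: (x=5, y=0)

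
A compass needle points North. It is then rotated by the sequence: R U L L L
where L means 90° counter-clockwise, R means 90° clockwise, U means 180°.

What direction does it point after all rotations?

Answer: Final heading: North

Derivation:
Start: North
  R (right (90° clockwise)) -> East
  U (U-turn (180°)) -> West
  L (left (90° counter-clockwise)) -> South
  L (left (90° counter-clockwise)) -> East
  L (left (90° counter-clockwise)) -> North
Final: North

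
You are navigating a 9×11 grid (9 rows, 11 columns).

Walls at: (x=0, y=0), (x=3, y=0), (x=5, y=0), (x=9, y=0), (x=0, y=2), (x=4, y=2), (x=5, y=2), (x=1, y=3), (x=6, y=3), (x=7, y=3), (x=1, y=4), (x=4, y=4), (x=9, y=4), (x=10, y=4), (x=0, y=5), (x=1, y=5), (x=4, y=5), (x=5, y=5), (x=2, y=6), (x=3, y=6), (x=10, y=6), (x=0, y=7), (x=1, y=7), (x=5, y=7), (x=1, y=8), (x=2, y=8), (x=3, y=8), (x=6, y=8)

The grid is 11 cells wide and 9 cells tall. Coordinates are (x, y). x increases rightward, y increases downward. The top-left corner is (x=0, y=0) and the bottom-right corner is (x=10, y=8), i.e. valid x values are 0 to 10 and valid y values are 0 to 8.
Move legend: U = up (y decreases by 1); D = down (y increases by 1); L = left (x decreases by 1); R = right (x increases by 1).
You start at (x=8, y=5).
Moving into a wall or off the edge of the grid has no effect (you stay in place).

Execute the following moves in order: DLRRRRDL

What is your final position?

Answer: Final position: (x=8, y=7)

Derivation:
Start: (x=8, y=5)
  D (down): (x=8, y=5) -> (x=8, y=6)
  L (left): (x=8, y=6) -> (x=7, y=6)
  R (right): (x=7, y=6) -> (x=8, y=6)
  R (right): (x=8, y=6) -> (x=9, y=6)
  R (right): blocked, stay at (x=9, y=6)
  R (right): blocked, stay at (x=9, y=6)
  D (down): (x=9, y=6) -> (x=9, y=7)
  L (left): (x=9, y=7) -> (x=8, y=7)
Final: (x=8, y=7)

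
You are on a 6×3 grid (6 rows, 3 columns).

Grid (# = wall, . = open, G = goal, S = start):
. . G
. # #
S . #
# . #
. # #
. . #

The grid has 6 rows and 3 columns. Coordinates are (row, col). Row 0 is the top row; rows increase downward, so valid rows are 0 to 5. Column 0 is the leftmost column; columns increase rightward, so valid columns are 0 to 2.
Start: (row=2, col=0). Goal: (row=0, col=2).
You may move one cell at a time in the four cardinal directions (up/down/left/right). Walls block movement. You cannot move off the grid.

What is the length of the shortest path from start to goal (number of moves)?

Answer: Shortest path length: 4

Derivation:
BFS from (row=2, col=0) until reaching (row=0, col=2):
  Distance 0: (row=2, col=0)
  Distance 1: (row=1, col=0), (row=2, col=1)
  Distance 2: (row=0, col=0), (row=3, col=1)
  Distance 3: (row=0, col=1)
  Distance 4: (row=0, col=2)  <- goal reached here
One shortest path (4 moves): (row=2, col=0) -> (row=1, col=0) -> (row=0, col=0) -> (row=0, col=1) -> (row=0, col=2)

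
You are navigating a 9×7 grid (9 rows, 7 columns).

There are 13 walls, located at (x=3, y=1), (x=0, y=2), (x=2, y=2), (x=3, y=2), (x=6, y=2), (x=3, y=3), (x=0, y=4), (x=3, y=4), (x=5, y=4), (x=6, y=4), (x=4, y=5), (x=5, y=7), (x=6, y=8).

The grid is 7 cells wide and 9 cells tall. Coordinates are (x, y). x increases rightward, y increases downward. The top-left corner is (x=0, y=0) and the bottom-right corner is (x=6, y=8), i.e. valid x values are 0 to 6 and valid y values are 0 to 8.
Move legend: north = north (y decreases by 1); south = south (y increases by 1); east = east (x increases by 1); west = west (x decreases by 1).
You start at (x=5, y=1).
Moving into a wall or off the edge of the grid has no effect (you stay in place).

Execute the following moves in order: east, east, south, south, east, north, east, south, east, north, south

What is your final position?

Start: (x=5, y=1)
  east (east): (x=5, y=1) -> (x=6, y=1)
  east (east): blocked, stay at (x=6, y=1)
  south (south): blocked, stay at (x=6, y=1)
  south (south): blocked, stay at (x=6, y=1)
  east (east): blocked, stay at (x=6, y=1)
  north (north): (x=6, y=1) -> (x=6, y=0)
  east (east): blocked, stay at (x=6, y=0)
  south (south): (x=6, y=0) -> (x=6, y=1)
  east (east): blocked, stay at (x=6, y=1)
  north (north): (x=6, y=1) -> (x=6, y=0)
  south (south): (x=6, y=0) -> (x=6, y=1)
Final: (x=6, y=1)

Answer: Final position: (x=6, y=1)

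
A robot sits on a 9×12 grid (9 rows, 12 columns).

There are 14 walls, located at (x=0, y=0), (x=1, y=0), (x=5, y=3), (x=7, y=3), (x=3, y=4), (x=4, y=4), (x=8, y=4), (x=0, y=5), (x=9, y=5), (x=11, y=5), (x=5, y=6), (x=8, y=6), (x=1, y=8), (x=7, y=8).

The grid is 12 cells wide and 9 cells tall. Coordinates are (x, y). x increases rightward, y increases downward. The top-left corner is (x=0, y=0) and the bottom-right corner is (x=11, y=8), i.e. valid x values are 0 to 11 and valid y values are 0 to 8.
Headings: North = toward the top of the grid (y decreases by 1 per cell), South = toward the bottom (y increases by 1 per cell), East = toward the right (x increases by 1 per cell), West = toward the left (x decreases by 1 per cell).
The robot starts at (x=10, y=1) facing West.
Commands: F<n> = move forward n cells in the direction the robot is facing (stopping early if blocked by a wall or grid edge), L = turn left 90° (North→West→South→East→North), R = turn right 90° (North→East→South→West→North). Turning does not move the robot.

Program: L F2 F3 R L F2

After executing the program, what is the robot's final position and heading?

Answer: Final position: (x=10, y=8), facing South

Derivation:
Start: (x=10, y=1), facing West
  L: turn left, now facing South
  F2: move forward 2, now at (x=10, y=3)
  F3: move forward 3, now at (x=10, y=6)
  R: turn right, now facing West
  L: turn left, now facing South
  F2: move forward 2, now at (x=10, y=8)
Final: (x=10, y=8), facing South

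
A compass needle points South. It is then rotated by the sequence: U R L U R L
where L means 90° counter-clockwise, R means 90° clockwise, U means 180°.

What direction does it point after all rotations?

Start: South
  U (U-turn (180°)) -> North
  R (right (90° clockwise)) -> East
  L (left (90° counter-clockwise)) -> North
  U (U-turn (180°)) -> South
  R (right (90° clockwise)) -> West
  L (left (90° counter-clockwise)) -> South
Final: South

Answer: Final heading: South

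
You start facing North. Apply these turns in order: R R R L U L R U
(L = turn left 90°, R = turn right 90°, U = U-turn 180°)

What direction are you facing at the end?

Answer: Final heading: South

Derivation:
Start: North
  R (right (90° clockwise)) -> East
  R (right (90° clockwise)) -> South
  R (right (90° clockwise)) -> West
  L (left (90° counter-clockwise)) -> South
  U (U-turn (180°)) -> North
  L (left (90° counter-clockwise)) -> West
  R (right (90° clockwise)) -> North
  U (U-turn (180°)) -> South
Final: South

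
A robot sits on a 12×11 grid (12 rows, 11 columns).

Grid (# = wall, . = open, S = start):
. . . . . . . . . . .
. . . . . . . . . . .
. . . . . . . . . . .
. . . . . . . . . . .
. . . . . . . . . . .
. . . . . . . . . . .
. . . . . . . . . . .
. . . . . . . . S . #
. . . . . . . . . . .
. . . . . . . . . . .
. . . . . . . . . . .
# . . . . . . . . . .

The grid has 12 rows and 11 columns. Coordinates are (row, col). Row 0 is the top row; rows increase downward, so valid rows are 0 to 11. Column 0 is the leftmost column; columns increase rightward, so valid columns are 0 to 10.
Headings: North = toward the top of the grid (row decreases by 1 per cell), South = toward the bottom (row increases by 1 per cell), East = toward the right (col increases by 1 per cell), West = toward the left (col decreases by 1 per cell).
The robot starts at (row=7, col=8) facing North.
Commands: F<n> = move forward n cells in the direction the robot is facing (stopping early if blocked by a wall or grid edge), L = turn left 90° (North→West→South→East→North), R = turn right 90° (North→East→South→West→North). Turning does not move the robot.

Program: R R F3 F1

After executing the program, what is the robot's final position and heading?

Start: (row=7, col=8), facing North
  R: turn right, now facing East
  R: turn right, now facing South
  F3: move forward 3, now at (row=10, col=8)
  F1: move forward 1, now at (row=11, col=8)
Final: (row=11, col=8), facing South

Answer: Final position: (row=11, col=8), facing South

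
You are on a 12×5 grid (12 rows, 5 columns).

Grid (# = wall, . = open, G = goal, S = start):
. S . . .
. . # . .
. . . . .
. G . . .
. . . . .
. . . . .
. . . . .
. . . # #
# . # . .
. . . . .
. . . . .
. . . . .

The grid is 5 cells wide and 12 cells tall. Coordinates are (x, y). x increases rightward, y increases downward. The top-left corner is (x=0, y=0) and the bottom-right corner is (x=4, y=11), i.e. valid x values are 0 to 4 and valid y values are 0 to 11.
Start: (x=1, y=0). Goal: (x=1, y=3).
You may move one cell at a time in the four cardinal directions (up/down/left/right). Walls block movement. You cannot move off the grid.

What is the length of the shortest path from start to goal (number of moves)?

Answer: Shortest path length: 3

Derivation:
BFS from (x=1, y=0) until reaching (x=1, y=3):
  Distance 0: (x=1, y=0)
  Distance 1: (x=0, y=0), (x=2, y=0), (x=1, y=1)
  Distance 2: (x=3, y=0), (x=0, y=1), (x=1, y=2)
  Distance 3: (x=4, y=0), (x=3, y=1), (x=0, y=2), (x=2, y=2), (x=1, y=3)  <- goal reached here
One shortest path (3 moves): (x=1, y=0) -> (x=1, y=1) -> (x=1, y=2) -> (x=1, y=3)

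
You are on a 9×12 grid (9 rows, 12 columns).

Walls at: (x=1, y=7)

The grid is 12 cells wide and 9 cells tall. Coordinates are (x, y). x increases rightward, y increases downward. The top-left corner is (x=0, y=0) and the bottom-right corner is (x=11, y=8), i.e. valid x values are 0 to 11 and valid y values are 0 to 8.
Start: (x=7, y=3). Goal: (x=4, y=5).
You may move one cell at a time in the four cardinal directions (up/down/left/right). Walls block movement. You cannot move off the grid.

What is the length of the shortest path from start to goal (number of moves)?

BFS from (x=7, y=3) until reaching (x=4, y=5):
  Distance 0: (x=7, y=3)
  Distance 1: (x=7, y=2), (x=6, y=3), (x=8, y=3), (x=7, y=4)
  Distance 2: (x=7, y=1), (x=6, y=2), (x=8, y=2), (x=5, y=3), (x=9, y=3), (x=6, y=4), (x=8, y=4), (x=7, y=5)
  Distance 3: (x=7, y=0), (x=6, y=1), (x=8, y=1), (x=5, y=2), (x=9, y=2), (x=4, y=3), (x=10, y=3), (x=5, y=4), (x=9, y=4), (x=6, y=5), (x=8, y=5), (x=7, y=6)
  Distance 4: (x=6, y=0), (x=8, y=0), (x=5, y=1), (x=9, y=1), (x=4, y=2), (x=10, y=2), (x=3, y=3), (x=11, y=3), (x=4, y=4), (x=10, y=4), (x=5, y=5), (x=9, y=5), (x=6, y=6), (x=8, y=6), (x=7, y=7)
  Distance 5: (x=5, y=0), (x=9, y=0), (x=4, y=1), (x=10, y=1), (x=3, y=2), (x=11, y=2), (x=2, y=3), (x=3, y=4), (x=11, y=4), (x=4, y=5), (x=10, y=5), (x=5, y=6), (x=9, y=6), (x=6, y=7), (x=8, y=7), (x=7, y=8)  <- goal reached here
One shortest path (5 moves): (x=7, y=3) -> (x=6, y=3) -> (x=5, y=3) -> (x=4, y=3) -> (x=4, y=4) -> (x=4, y=5)

Answer: Shortest path length: 5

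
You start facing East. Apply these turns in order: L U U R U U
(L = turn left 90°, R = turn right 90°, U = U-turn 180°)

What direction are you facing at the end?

Start: East
  L (left (90° counter-clockwise)) -> North
  U (U-turn (180°)) -> South
  U (U-turn (180°)) -> North
  R (right (90° clockwise)) -> East
  U (U-turn (180°)) -> West
  U (U-turn (180°)) -> East
Final: East

Answer: Final heading: East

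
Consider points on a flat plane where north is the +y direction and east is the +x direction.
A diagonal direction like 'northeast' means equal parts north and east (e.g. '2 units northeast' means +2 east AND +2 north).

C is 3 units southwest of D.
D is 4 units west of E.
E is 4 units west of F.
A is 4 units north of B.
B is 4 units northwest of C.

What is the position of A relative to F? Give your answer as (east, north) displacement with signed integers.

Place F at the origin (east=0, north=0).
  E is 4 units west of F: delta (east=-4, north=+0); E at (east=-4, north=0).
  D is 4 units west of E: delta (east=-4, north=+0); D at (east=-8, north=0).
  C is 3 units southwest of D: delta (east=-3, north=-3); C at (east=-11, north=-3).
  B is 4 units northwest of C: delta (east=-4, north=+4); B at (east=-15, north=1).
  A is 4 units north of B: delta (east=+0, north=+4); A at (east=-15, north=5).
Therefore A relative to F: (east=-15, north=5).

Answer: A is at (east=-15, north=5) relative to F.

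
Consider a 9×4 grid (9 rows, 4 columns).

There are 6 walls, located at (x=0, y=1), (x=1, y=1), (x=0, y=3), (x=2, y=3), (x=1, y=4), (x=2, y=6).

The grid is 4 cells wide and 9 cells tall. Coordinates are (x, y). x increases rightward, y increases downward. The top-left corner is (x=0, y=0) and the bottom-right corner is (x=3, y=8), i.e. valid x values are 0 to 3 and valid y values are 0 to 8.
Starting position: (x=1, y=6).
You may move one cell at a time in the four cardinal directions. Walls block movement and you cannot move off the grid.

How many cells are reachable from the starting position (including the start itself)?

BFS flood-fill from (x=1, y=6):
  Distance 0: (x=1, y=6)
  Distance 1: (x=1, y=5), (x=0, y=6), (x=1, y=7)
  Distance 2: (x=0, y=5), (x=2, y=5), (x=0, y=7), (x=2, y=7), (x=1, y=8)
  Distance 3: (x=0, y=4), (x=2, y=4), (x=3, y=5), (x=3, y=7), (x=0, y=8), (x=2, y=8)
  Distance 4: (x=3, y=4), (x=3, y=6), (x=3, y=8)
  Distance 5: (x=3, y=3)
  Distance 6: (x=3, y=2)
  Distance 7: (x=3, y=1), (x=2, y=2)
  Distance 8: (x=3, y=0), (x=2, y=1), (x=1, y=2)
  Distance 9: (x=2, y=0), (x=0, y=2), (x=1, y=3)
  Distance 10: (x=1, y=0)
  Distance 11: (x=0, y=0)
Total reachable: 30 (grid has 30 open cells total)

Answer: Reachable cells: 30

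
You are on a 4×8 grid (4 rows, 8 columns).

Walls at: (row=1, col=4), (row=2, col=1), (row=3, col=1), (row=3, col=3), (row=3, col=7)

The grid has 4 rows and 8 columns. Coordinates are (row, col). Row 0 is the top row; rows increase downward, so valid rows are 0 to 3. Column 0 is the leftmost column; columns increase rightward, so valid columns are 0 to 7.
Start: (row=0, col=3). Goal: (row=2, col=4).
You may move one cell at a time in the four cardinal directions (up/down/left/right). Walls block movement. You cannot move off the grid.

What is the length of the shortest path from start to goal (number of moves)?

Answer: Shortest path length: 3

Derivation:
BFS from (row=0, col=3) until reaching (row=2, col=4):
  Distance 0: (row=0, col=3)
  Distance 1: (row=0, col=2), (row=0, col=4), (row=1, col=3)
  Distance 2: (row=0, col=1), (row=0, col=5), (row=1, col=2), (row=2, col=3)
  Distance 3: (row=0, col=0), (row=0, col=6), (row=1, col=1), (row=1, col=5), (row=2, col=2), (row=2, col=4)  <- goal reached here
One shortest path (3 moves): (row=0, col=3) -> (row=1, col=3) -> (row=2, col=3) -> (row=2, col=4)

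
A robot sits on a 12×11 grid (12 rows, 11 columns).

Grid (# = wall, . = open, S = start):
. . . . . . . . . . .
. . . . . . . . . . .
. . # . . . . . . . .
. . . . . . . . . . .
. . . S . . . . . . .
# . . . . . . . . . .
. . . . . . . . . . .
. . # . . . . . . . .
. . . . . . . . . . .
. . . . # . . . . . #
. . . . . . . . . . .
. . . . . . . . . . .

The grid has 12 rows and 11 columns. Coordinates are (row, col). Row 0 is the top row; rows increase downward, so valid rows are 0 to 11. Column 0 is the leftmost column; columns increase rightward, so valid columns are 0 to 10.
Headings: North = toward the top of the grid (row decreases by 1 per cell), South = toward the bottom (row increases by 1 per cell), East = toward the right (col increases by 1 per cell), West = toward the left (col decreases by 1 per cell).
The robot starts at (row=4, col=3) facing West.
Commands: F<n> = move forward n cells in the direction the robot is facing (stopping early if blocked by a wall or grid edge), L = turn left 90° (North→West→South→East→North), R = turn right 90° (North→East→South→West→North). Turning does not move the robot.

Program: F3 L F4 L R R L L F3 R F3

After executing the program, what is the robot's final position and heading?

Start: (row=4, col=3), facing West
  F3: move forward 3, now at (row=4, col=0)
  L: turn left, now facing South
  F4: move forward 0/4 (blocked), now at (row=4, col=0)
  L: turn left, now facing East
  R: turn right, now facing South
  R: turn right, now facing West
  L: turn left, now facing South
  L: turn left, now facing East
  F3: move forward 3, now at (row=4, col=3)
  R: turn right, now facing South
  F3: move forward 3, now at (row=7, col=3)
Final: (row=7, col=3), facing South

Answer: Final position: (row=7, col=3), facing South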